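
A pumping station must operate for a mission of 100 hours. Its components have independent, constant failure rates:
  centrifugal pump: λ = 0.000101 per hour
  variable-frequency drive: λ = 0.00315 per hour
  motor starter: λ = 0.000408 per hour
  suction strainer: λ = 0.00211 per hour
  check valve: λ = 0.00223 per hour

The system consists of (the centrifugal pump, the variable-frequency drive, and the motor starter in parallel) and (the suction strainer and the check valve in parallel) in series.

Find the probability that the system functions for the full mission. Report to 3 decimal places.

R(centrifugal pump) = exp(−0.000101 × 100) = 0.98995
R(variable-frequency drive) = exp(−0.00315 × 100) = 0.72979
R(motor starter) = exp(−0.000408 × 100) = 0.96002
R(suction strainer) = exp(−0.00211 × 100) = 0.80977
R(check valve) = exp(−0.00223 × 100) = 0.80011
Parallel (centrifugal pump, variable-frequency drive, and motor starter): 1 − (1 − 0.98995)(1 − 0.72979)(1 − 0.96002) = 0.99989
Parallel (suction strainer and check valve): 1 − (1 − 0.80977)(1 − 0.80011) = 0.96197
Series ([0.99989] and [0.96197]): 0.99989 × 0.96197 = 0.962

0.962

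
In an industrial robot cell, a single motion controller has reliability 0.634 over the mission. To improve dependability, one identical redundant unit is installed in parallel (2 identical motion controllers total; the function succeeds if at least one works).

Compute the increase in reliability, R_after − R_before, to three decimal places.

R_before = 0.634
R_after = 1 − (1 − 0.634)^2 = 0.866
ΔR = 0.866 − 0.634 = 0.232

0.232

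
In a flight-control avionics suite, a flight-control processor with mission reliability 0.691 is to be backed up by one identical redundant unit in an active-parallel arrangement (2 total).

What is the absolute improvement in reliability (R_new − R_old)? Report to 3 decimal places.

0.214

R_before = 0.691
R_after = 1 − (1 − 0.691)^2 = 0.905
ΔR = 0.905 − 0.691 = 0.214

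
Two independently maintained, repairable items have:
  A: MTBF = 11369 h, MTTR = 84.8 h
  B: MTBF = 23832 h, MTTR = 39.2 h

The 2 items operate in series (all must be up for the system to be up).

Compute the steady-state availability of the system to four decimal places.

A(A) = MTBF/(MTBF+MTTR) = 11369/(11369+84.8) = 0.992596
A(B) = MTBF/(MTBF+MTTR) = 23832/(23832+39.2) = 0.998358
Series availability: 0.992596 × 0.998358 = 0.9910

0.9910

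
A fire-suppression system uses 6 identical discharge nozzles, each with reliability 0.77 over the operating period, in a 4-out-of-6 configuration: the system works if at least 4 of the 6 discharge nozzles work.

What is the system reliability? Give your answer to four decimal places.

R = Σ_{i=4}^{6} C(6,i) p^i (1−p)^{6−i} with p = 0.77
C(6,4)·0.77^4·0.23^2 = 0.278939
C(6,5)·0.77^5·0.23^1 = 0.373536
C(6,6)·0.77^6·0.23^0 = 0.208422
Sum = 0.8609

0.8609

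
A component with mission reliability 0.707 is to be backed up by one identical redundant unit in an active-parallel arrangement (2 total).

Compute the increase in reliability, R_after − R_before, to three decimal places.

0.207

R_before = 0.707
R_after = 1 − (1 − 0.707)^2 = 0.914
ΔR = 0.914 − 0.707 = 0.207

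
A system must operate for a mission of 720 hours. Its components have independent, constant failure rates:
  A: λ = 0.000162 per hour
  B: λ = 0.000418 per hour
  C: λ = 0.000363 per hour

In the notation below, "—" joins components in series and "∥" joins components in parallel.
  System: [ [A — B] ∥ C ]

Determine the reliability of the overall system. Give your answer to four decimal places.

R(A) = exp(−0.000162 × 720) = 0.889906
R(B) = exp(−0.000418 × 720) = 0.740107
R(C) = exp(−0.000363 × 720) = 0.770004
Series (A and B): 0.889906 × 0.740107 = 0.658626
Parallel ([0.658626] and C): 1 − (1 − 0.658626)(1 − 0.770004) = 0.9215

0.9215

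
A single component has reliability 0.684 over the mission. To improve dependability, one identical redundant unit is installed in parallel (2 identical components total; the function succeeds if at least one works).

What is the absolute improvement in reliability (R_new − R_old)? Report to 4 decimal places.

R_before = 0.684
R_after = 1 − (1 − 0.684)^2 = 0.9001
ΔR = 0.9001 − 0.684 = 0.2161

0.2161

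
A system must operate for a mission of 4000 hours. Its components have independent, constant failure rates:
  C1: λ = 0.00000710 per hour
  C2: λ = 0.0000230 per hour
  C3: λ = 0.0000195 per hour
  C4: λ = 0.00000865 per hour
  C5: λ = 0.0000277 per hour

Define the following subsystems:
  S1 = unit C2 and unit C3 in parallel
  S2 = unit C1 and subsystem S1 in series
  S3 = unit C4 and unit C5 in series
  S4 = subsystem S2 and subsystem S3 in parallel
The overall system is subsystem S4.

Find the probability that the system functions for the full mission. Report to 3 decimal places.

0.995

R(C1) = exp(−0.00000710 × 4000) = 0.97200
R(C2) = exp(−0.0000230 × 4000) = 0.91211
R(C3) = exp(−0.0000195 × 4000) = 0.92496
R(C4) = exp(−0.00000865 × 4000) = 0.96599
R(C5) = exp(−0.0000277 × 4000) = 0.89512
Parallel (C2 and C3): 1 − (1 − 0.91211)(1 − 0.92496) = 0.99340
Series (C1 and [0.99340]): 0.97200 × 0.99340 = 0.96558
Series (C4 and C5): 0.96599 × 0.89512 = 0.86468
Parallel ([0.96558] and [0.86468]): 1 − (1 − 0.96558)(1 − 0.86468) = 0.995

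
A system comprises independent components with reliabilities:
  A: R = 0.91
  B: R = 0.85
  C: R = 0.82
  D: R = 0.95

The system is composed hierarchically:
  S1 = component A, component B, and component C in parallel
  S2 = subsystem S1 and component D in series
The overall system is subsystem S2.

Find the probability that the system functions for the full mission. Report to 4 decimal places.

0.9477

Parallel (A, B, and C): 1 − (1 − 0.910000)(1 − 0.850000)(1 − 0.820000) = 0.997570
Series ([0.997570] and D): 0.997570 × 0.950000 = 0.9477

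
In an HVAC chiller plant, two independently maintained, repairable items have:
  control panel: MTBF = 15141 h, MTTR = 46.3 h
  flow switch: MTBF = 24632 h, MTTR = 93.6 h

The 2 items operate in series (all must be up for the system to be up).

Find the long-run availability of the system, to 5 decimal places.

A(control panel) = MTBF/(MTBF+MTTR) = 15141/(15141+46.3) = 0.996951
A(flow switch) = MTBF/(MTBF+MTTR) = 24632/(24632+93.6) = 0.996214
Series availability: 0.996951 × 0.996214 = 0.99318

0.99318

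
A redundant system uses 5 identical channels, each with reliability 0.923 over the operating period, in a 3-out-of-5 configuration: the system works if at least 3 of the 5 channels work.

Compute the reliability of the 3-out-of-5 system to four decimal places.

0.9959

R = Σ_{i=3}^{5} C(5,i) p^i (1−p)^{5−i} with p = 0.923
C(5,3)·0.923^3·0.077^2 = 0.046622
C(5,4)·0.923^4·0.077^1 = 0.279426
C(5,5)·0.923^5·0.077^0 = 0.669898
Sum = 0.9959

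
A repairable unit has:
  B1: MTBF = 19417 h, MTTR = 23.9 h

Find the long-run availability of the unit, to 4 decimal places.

0.9988

A(B1) = MTBF/(MTBF+MTTR) = 19417/(19417+23.9) = 0.9988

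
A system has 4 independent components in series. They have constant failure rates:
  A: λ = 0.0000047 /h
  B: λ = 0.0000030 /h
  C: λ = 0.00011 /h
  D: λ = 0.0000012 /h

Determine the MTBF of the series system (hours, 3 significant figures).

Series of exponential components: λ_sys = Σ λ_i
λ_sys = 0.0000047 + 0.0000030 + 0.00011 + 0.0000012 = 1.1890e-04 /h
MTBF = 1 / λ_sys = 8410 h

8410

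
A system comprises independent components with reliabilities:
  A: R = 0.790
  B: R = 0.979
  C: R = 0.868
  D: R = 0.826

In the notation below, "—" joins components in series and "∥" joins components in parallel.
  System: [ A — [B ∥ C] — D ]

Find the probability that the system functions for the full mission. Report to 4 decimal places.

Parallel (B and C): 1 − (1 − 0.979000)(1 − 0.868000) = 0.997228
Series (A, [0.997228], and D): 0.790000 × 0.997228 × 0.826000 = 0.6507

0.6507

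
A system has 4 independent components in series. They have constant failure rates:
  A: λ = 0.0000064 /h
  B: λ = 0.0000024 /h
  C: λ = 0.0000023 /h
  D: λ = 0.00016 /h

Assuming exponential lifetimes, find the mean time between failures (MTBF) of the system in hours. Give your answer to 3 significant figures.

Series of exponential components: λ_sys = Σ λ_i
λ_sys = 0.0000064 + 0.0000024 + 0.0000023 + 0.00016 = 1.7110e-04 /h
MTBF = 1 / λ_sys = 5840 h

5840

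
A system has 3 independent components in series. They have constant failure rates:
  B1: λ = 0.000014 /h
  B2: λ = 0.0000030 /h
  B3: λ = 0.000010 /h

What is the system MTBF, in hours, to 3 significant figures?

37000

Series of exponential components: λ_sys = Σ λ_i
λ_sys = 0.000014 + 0.0000030 + 0.000010 = 2.7000e-05 /h
MTBF = 1 / λ_sys = 37000 h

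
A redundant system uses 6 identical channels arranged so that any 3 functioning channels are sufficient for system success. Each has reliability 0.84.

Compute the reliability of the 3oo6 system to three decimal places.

R = Σ_{i=3}^{6} C(6,i) p^i (1−p)^{6−i} with p = 0.84
C(6,3)·0.84^3·0.16^3 = 0.04855
C(6,4)·0.84^4·0.16^2 = 0.19118
C(6,5)·0.84^5·0.16^1 = 0.40148
C(6,6)·0.84^6·0.16^0 = 0.35130
Sum = 0.993

0.993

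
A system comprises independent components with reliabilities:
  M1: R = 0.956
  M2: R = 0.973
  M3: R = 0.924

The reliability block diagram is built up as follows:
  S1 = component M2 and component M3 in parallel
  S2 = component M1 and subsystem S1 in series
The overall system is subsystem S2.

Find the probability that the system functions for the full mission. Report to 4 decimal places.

Parallel (M2 and M3): 1 − (1 − 0.973000)(1 − 0.924000) = 0.997948
Series (M1 and [0.997948]): 0.956000 × 0.997948 = 0.9540

0.9540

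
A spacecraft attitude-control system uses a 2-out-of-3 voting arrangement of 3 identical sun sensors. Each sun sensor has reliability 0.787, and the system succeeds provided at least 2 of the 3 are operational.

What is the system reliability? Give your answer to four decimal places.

0.8832

R = Σ_{i=2}^{3} C(3,i) p^i (1−p)^{3−i} with p = 0.787
C(3,2)·0.787^2·0.213^1 = 0.395777
C(3,3)·0.787^3·0.213^0 = 0.487443
Sum = 0.8832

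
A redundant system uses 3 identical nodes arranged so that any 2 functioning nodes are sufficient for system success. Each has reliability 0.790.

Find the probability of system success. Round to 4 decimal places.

R = Σ_{i=2}^{3} C(3,i) p^i (1−p)^{3−i} with p = 0.790
C(3,2)·0.790^2·0.210^1 = 0.393183
C(3,3)·0.790^3·0.210^0 = 0.493039
Sum = 0.8862

0.8862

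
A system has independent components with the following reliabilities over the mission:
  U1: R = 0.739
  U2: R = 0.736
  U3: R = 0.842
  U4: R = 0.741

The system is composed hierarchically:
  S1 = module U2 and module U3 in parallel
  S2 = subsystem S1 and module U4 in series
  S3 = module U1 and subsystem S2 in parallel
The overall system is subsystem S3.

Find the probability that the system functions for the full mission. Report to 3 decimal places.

0.924

Parallel (U2 and U3): 1 − (1 − 0.73600)(1 − 0.84200) = 0.95829
Series ([0.95829] and U4): 0.95829 × 0.74100 = 0.71009
Parallel (U1 and [0.71009]): 1 − (1 − 0.73900)(1 − 0.71009) = 0.924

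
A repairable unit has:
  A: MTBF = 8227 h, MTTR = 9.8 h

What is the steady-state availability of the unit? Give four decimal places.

0.9988

A(A) = MTBF/(MTBF+MTTR) = 8227/(8227+9.8) = 0.9988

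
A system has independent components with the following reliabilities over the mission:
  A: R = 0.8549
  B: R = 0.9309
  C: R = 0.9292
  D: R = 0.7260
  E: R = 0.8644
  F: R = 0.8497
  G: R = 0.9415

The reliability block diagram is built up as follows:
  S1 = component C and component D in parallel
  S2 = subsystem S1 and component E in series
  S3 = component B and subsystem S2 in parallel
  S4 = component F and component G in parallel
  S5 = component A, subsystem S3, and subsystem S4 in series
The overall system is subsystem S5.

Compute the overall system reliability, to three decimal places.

0.838

Parallel (C and D): 1 − (1 − 0.92920)(1 − 0.72600) = 0.98060
Series ([0.98060] and E): 0.98060 × 0.86440 = 0.84763
Parallel (B and [0.84763]): 1 − (1 − 0.93090)(1 − 0.84763) = 0.98947
Parallel (F and G): 1 − (1 − 0.84970)(1 − 0.94150) = 0.99121
Series (A, [0.98947], and [0.99121]): 0.85490 × 0.98947 × 0.99121 = 0.838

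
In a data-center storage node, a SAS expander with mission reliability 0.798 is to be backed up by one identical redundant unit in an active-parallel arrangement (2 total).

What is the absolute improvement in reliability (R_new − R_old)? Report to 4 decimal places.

R_before = 0.798
R_after = 1 − (1 − 0.798)^2 = 0.9592
ΔR = 0.9592 − 0.798 = 0.1612

0.1612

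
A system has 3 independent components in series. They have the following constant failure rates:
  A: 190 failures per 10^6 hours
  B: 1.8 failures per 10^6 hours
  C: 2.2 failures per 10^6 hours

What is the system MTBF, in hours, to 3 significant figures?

5150

Series of exponential components: λ_sys = Σ λ_i
λ_sys = 0.00019 + 0.0000018 + 0.0000022 = 1.9400e-04 /h
MTBF = 1 / λ_sys = 5150 h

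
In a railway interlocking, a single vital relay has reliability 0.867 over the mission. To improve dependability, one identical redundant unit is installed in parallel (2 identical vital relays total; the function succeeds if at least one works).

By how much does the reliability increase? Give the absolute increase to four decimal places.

R_before = 0.867
R_after = 1 − (1 − 0.867)^2 = 0.9823
ΔR = 0.9823 − 0.867 = 0.1153

0.1153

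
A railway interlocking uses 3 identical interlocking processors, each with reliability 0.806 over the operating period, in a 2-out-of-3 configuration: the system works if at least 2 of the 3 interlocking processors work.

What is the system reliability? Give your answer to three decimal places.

0.902

R = Σ_{i=2}^{3} C(3,i) p^i (1−p)^{3−i} with p = 0.806
C(3,2)·0.806^2·0.194^1 = 0.37809
C(3,3)·0.806^3·0.194^0 = 0.52361
Sum = 0.902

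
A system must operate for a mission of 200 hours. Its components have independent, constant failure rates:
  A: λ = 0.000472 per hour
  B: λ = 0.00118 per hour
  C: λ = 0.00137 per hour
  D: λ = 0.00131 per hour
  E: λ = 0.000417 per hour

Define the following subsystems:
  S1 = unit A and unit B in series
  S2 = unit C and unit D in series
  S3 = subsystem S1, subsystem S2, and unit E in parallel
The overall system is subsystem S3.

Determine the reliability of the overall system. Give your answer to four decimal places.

R(A) = exp(−0.000472 × 200) = 0.909919
R(B) = exp(−0.00118 × 200) = 0.789781
R(C) = exp(−0.00137 × 200) = 0.760332
R(D) = exp(−0.00131 × 200) = 0.769511
R(E) = exp(−0.000417 × 200) = 0.919983
Series (A and B): 0.909919 × 0.789781 = 0.718637
Series (C and D): 0.760332 × 0.769511 = 0.585084
Parallel ([0.718637], [0.585084], and E): 1 − (1 − 0.718637)(1 − 0.585084)(1 − 0.919983) = 0.9907

0.9907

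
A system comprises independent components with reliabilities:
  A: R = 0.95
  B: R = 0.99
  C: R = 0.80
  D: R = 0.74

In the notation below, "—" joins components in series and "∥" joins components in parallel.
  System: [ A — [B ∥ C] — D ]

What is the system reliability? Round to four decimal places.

0.7016

Parallel (B and C): 1 − (1 − 0.990000)(1 − 0.800000) = 0.998000
Series (A, [0.998000], and D): 0.950000 × 0.998000 × 0.740000 = 0.7016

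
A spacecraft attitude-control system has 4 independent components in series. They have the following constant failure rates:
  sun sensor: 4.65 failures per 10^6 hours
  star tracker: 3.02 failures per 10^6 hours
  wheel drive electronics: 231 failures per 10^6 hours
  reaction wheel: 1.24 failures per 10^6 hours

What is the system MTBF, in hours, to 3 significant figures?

4170

Series of exponential components: λ_sys = Σ λ_i
λ_sys = 0.00000465 + 0.00000302 + 0.000231 + 0.00000124 = 2.3991e-04 /h
MTBF = 1 / λ_sys = 4170 h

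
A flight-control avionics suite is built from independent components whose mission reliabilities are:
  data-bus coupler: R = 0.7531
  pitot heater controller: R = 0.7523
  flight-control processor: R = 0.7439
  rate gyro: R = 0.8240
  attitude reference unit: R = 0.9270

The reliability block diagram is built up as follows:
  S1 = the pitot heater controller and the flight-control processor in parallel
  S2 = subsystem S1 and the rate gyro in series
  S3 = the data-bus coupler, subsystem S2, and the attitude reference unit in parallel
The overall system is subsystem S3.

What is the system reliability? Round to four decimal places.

0.9959

Parallel (pitot heater controller and flight-control processor): 1 − (1 − 0.752300)(1 − 0.743900) = 0.936564
Series ([0.936564] and rate gyro): 0.936564 × 0.824000 = 0.771729
Parallel (data-bus coupler, [0.771729], and attitude reference unit): 1 − (1 − 0.753100)(1 − 0.771729)(1 − 0.927000) = 0.9959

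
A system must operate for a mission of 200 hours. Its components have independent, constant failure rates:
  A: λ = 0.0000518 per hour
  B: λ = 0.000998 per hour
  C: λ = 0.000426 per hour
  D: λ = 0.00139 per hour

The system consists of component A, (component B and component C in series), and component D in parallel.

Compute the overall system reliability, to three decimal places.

R(A) = exp(−0.0000518 × 200) = 0.98969
R(B) = exp(−0.000998 × 200) = 0.81906
R(C) = exp(−0.000426 × 200) = 0.91833
R(D) = exp(−0.00139 × 200) = 0.75730
Series (B and C): 0.81906 × 0.91833 = 0.75217
Parallel (A, [0.75217], and D): 1 − (1 − 0.98969)(1 − 0.75217)(1 − 0.75730) = 0.999

0.999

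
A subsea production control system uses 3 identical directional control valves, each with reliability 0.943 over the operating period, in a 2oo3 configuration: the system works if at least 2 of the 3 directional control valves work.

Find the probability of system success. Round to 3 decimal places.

R = Σ_{i=2}^{3} C(3,i) p^i (1−p)^{3−i} with p = 0.943
C(3,2)·0.943^2·0.057^1 = 0.15206
C(3,3)·0.943^3·0.057^0 = 0.83856
Sum = 0.991

0.991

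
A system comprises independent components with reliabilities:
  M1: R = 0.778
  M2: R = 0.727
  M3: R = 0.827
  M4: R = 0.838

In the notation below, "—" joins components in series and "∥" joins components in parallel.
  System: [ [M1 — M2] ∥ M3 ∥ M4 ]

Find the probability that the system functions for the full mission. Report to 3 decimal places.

0.988

Series (M1 and M2): 0.77800 × 0.72700 = 0.56561
Parallel ([0.56561], M3, and M4): 1 − (1 − 0.56561)(1 − 0.82700)(1 − 0.83800) = 0.988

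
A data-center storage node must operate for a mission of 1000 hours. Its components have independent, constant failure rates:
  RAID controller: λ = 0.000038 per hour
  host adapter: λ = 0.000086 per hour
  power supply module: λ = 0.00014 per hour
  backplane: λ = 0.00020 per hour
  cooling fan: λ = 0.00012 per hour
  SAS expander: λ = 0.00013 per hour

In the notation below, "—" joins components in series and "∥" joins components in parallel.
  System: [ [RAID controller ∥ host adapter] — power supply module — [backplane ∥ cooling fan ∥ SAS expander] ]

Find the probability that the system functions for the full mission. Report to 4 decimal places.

0.8645

R(RAID controller) = exp(−0.000038 × 1000) = 0.962713
R(host adapter) = exp(−0.000086 × 1000) = 0.917594
R(power supply module) = exp(−0.00014 × 1000) = 0.869358
R(backplane) = exp(−0.00020 × 1000) = 0.818731
R(cooling fan) = exp(−0.00012 × 1000) = 0.886920
R(SAS expander) = exp(−0.00013 × 1000) = 0.878095
Parallel (RAID controller and host adapter): 1 − (1 − 0.962713)(1 − 0.917594) = 0.996927
Parallel (backplane, cooling fan, and SAS expander): 1 − (1 − 0.818731)(1 − 0.886920)(1 − 0.878095) = 0.997501
Series ([0.996927], power supply module, and [0.997501]): 0.996927 × 0.869358 × 0.997501 = 0.8645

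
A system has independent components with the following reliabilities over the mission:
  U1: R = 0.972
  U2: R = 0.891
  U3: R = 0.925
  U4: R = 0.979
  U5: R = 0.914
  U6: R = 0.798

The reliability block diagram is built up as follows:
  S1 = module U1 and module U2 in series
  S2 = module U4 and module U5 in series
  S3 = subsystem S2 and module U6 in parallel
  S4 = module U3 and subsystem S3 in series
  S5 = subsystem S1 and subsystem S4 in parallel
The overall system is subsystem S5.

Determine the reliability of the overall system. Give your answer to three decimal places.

0.987

Series (U1 and U2): 0.97200 × 0.89100 = 0.86605
Series (U4 and U5): 0.97900 × 0.91400 = 0.89481
Parallel ([0.89481] and U6): 1 − (1 − 0.89481)(1 − 0.79800) = 0.97875
Series (U3 and [0.97875]): 0.92500 × 0.97875 = 0.90534
Parallel ([0.86605] and [0.90534]): 1 − (1 − 0.86605)(1 − 0.90534) = 0.987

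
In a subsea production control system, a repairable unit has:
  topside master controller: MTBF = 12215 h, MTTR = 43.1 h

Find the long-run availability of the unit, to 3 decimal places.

0.996

A(topside master controller) = MTBF/(MTBF+MTTR) = 12215/(12215+43.1) = 0.996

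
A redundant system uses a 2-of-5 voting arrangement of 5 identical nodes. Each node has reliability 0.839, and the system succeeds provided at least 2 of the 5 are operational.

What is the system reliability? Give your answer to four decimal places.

R = Σ_{i=2}^{5} C(5,i) p^i (1−p)^{5−i} with p = 0.839
C(5,2)·0.839^2·0.161^3 = 0.029377
C(5,3)·0.839^3·0.161^2 = 0.153087
C(5,4)·0.839^4·0.161^1 = 0.398881
C(5,5)·0.839^5·0.161^0 = 0.415729
Sum = 0.9971

0.9971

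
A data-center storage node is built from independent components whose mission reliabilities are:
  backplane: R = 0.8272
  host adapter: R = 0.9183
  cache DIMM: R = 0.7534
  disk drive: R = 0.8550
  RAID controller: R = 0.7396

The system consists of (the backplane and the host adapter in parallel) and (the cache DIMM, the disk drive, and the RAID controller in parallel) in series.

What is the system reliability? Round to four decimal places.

0.9767

Parallel (backplane and host adapter): 1 − (1 − 0.827200)(1 − 0.918300) = 0.985882
Parallel (cache DIMM, disk drive, and RAID controller): 1 − (1 − 0.753400)(1 − 0.855000)(1 − 0.739600) = 0.990689
Series ([0.985882] and [0.990689]): 0.985882 × 0.990689 = 0.9767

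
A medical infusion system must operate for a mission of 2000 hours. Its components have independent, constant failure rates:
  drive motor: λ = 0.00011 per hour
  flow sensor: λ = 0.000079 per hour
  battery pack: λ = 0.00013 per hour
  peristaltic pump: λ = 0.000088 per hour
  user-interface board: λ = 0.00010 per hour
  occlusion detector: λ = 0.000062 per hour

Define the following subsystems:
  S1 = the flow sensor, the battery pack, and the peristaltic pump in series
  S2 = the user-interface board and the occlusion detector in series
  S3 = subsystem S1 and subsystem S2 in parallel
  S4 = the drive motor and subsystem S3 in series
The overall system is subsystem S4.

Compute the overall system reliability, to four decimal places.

R(drive motor) = exp(−0.00011 × 2000) = 0.802519
R(flow sensor) = exp(−0.000079 × 2000) = 0.853850
R(battery pack) = exp(−0.00013 × 2000) = 0.771052
R(peristaltic pump) = exp(−0.000088 × 2000) = 0.838618
R(user-interface board) = exp(−0.00010 × 2000) = 0.818731
R(occlusion detector) = exp(−0.000062 × 2000) = 0.883380
Series (flow sensor, battery pack, and peristaltic pump): 0.853850 × 0.771052 × 0.838618 = 0.552115
Series (user-interface board and occlusion detector): 0.818731 × 0.883380 = 0.723251
Parallel ([0.552115] and [0.723251]): 1 − (1 − 0.552115)(1 − 0.723251) = 0.876048
Series (drive motor and [0.876048]): 0.802519 × 0.876048 = 0.7030

0.7030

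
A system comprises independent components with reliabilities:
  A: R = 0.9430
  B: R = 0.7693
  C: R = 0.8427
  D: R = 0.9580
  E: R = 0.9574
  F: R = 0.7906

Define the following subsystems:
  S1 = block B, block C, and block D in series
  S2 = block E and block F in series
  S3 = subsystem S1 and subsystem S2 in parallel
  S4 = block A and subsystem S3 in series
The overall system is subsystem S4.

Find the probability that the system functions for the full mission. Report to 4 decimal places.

0.8561

Series (B, C, and D): 0.769300 × 0.842700 × 0.958000 = 0.621061
Series (E and F): 0.957400 × 0.790600 = 0.756920
Parallel ([0.621061] and [0.756920]): 1 − (1 − 0.621061)(1 − 0.756920) = 0.907888
Series (A and [0.907888]): 0.943000 × 0.907888 = 0.8561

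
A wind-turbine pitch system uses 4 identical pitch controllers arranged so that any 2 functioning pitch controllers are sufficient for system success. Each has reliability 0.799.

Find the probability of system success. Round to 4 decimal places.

0.9724

R = Σ_{i=2}^{4} C(4,i) p^i (1−p)^{4−i} with p = 0.799
C(4,2)·0.799^2·0.201^2 = 0.154752
C(4,3)·0.799^3·0.201^1 = 0.410106
C(4,4)·0.799^4·0.201^0 = 0.407556
Sum = 0.9724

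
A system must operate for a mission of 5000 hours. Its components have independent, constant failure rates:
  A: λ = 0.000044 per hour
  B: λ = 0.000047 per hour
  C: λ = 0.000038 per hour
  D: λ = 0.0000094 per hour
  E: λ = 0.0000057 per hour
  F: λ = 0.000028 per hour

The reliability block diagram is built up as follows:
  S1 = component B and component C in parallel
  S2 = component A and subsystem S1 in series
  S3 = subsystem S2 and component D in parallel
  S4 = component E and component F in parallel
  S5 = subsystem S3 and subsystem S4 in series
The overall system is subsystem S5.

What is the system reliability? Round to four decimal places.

0.9860

R(A) = exp(−0.000044 × 5000) = 0.802519
R(B) = exp(−0.000047 × 5000) = 0.790571
R(C) = exp(−0.000038 × 5000) = 0.826959
R(D) = exp(−0.0000094 × 5000) = 0.954087
R(E) = exp(−0.0000057 × 5000) = 0.971902
R(F) = exp(−0.000028 × 5000) = 0.869358
Parallel (B and C): 1 − (1 − 0.790571)(1 − 0.826959) = 0.963760
Series (A and [0.963760]): 0.802519 × 0.963760 = 0.773436
Parallel ([0.773436] and D): 1 − (1 − 0.773436)(1 − 0.954087) = 0.989598
Parallel (E and F): 1 − (1 − 0.971902)(1 − 0.869358) = 0.996329
Series ([0.989598] and [0.996329]): 0.989598 × 0.996329 = 0.9860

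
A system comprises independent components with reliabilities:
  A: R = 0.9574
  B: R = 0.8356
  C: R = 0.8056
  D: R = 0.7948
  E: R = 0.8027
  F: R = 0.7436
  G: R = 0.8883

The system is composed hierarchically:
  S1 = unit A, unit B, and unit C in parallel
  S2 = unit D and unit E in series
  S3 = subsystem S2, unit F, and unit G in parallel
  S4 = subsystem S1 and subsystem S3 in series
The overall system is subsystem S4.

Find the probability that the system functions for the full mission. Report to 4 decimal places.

0.9883

Parallel (A, B, and C): 1 − (1 − 0.957400)(1 − 0.835600)(1 − 0.805600) = 0.998639
Series (D and E): 0.794800 × 0.802700 = 0.637986
Parallel ([0.637986], F, and G): 1 − (1 − 0.637986)(1 − 0.743600)(1 − 0.888300) = 0.989632
Series ([0.998639] and [0.989632]): 0.998639 × 0.989632 = 0.9883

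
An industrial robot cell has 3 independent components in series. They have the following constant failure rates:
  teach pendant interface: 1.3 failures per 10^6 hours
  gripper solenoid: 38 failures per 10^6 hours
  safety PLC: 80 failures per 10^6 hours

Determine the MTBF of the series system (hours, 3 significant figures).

Series of exponential components: λ_sys = Σ λ_i
λ_sys = 0.0000013 + 0.000038 + 0.000080 = 1.1930e-04 /h
MTBF = 1 / λ_sys = 8380 h

8380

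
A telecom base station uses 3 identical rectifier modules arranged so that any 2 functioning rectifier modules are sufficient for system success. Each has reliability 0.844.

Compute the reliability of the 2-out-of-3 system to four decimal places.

R = Σ_{i=2}^{3} C(3,i) p^i (1−p)^{3−i} with p = 0.844
C(3,2)·0.844^2·0.156^1 = 0.333373
C(3,3)·0.844^3·0.156^0 = 0.601212
Sum = 0.9346

0.9346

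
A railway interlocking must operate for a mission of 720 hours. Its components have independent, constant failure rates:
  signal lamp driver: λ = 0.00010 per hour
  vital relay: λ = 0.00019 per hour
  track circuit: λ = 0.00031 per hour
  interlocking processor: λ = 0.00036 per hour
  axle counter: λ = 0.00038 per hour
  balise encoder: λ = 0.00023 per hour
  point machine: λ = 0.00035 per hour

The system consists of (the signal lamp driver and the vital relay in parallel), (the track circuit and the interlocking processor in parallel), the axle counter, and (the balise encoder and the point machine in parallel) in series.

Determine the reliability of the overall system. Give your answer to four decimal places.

R(signal lamp driver) = exp(−0.00010 × 720) = 0.930531
R(vital relay) = exp(−0.00019 × 720) = 0.872145
R(track circuit) = exp(−0.00031 × 720) = 0.799955
R(interlocking processor) = exp(−0.00036 × 720) = 0.771669
R(axle counter) = exp(−0.00038 × 720) = 0.760636
R(balise encoder) = exp(−0.00023 × 720) = 0.847385
R(point machine) = exp(−0.00035 × 720) = 0.777245
Parallel (signal lamp driver and vital relay): 1 − (1 − 0.930531)(1 − 0.872145) = 0.991118
Parallel (track circuit and interlocking processor): 1 − (1 − 0.799955)(1 − 0.771669) = 0.954324
Parallel (balise encoder and point machine): 1 − (1 − 0.847385)(1 − 0.777245) = 0.966004
Series ([0.991118], [0.954324], axle counter, and [0.966004]): 0.991118 × 0.954324 × 0.760636 × 0.966004 = 0.6950

0.6950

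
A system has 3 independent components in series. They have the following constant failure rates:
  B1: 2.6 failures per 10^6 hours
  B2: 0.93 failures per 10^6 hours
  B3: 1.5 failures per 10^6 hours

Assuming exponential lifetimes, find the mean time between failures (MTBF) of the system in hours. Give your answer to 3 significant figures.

199000

Series of exponential components: λ_sys = Σ λ_i
λ_sys = 0.0000026 + 0.00000093 + 0.0000015 = 5.0300e-06 /h
MTBF = 1 / λ_sys = 199000 h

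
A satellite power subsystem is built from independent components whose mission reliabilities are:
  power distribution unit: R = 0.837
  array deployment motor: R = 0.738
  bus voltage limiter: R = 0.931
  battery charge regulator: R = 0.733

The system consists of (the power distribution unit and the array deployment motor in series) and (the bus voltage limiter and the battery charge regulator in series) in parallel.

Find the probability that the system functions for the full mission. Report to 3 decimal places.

0.879

Series (power distribution unit and array deployment motor): 0.83700 × 0.73800 = 0.61771
Series (bus voltage limiter and battery charge regulator): 0.93100 × 0.73300 = 0.68242
Parallel ([0.61771] and [0.68242]): 1 − (1 − 0.61771)(1 − 0.68242) = 0.879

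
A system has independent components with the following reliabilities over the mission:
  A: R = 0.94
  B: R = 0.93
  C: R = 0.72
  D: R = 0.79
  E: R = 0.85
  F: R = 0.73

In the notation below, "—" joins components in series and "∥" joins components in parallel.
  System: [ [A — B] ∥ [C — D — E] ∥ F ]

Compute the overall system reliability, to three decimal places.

Series (A and B): 0.94000 × 0.93000 = 0.87420
Series (C, D, and E): 0.72000 × 0.79000 × 0.85000 = 0.48348
Parallel ([0.87420], [0.48348], and F): 1 − (1 − 0.87420)(1 − 0.48348)(1 − 0.73000) = 0.982

0.982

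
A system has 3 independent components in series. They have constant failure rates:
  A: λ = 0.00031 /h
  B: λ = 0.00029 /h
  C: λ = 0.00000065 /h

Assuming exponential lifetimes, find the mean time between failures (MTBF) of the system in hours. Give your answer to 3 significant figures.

1660

Series of exponential components: λ_sys = Σ λ_i
λ_sys = 0.00031 + 0.00029 + 0.00000065 = 6.0065e-04 /h
MTBF = 1 / λ_sys = 1660 h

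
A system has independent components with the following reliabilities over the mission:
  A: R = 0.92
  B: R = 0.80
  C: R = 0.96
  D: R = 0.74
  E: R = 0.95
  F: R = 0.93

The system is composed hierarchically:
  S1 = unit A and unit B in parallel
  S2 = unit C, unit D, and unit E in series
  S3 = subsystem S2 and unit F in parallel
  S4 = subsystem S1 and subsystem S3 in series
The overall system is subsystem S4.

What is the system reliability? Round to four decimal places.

Parallel (A and B): 1 − (1 − 0.920000)(1 − 0.800000) = 0.984000
Series (C, D, and E): 0.960000 × 0.740000 × 0.950000 = 0.674880
Parallel ([0.674880] and F): 1 − (1 − 0.674880)(1 − 0.930000) = 0.977242
Series ([0.984000] and [0.977242]): 0.984000 × 0.977242 = 0.9616

0.9616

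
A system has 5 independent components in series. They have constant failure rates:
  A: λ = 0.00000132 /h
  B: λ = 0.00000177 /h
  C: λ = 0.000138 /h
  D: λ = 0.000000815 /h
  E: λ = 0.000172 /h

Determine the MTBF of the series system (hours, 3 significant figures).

Series of exponential components: λ_sys = Σ λ_i
λ_sys = 0.00000132 + 0.00000177 + 0.000138 + 0.000000815 + 0.000172 = 3.1391e-04 /h
MTBF = 1 / λ_sys = 3190 h

3190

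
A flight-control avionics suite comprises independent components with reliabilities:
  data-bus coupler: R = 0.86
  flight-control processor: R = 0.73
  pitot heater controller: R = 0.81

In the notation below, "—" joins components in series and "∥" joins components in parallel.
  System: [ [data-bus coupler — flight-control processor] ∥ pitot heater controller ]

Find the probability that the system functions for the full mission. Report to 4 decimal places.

0.9293

Series (data-bus coupler and flight-control processor): 0.860000 × 0.730000 = 0.627800
Parallel ([0.627800] and pitot heater controller): 1 − (1 − 0.627800)(1 − 0.810000) = 0.9293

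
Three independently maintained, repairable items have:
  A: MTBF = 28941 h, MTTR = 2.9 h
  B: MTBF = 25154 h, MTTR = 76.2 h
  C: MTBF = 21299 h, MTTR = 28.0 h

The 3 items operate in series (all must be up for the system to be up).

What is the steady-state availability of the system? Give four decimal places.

0.9956

A(A) = MTBF/(MTBF+MTTR) = 28941/(28941+2.9) = 0.999900
A(B) = MTBF/(MTBF+MTTR) = 25154/(25154+76.2) = 0.996980
A(C) = MTBF/(MTBF+MTTR) = 21299/(21299+28.0) = 0.998687
Series availability: 0.999900 × 0.996980 × 0.998687 = 0.9956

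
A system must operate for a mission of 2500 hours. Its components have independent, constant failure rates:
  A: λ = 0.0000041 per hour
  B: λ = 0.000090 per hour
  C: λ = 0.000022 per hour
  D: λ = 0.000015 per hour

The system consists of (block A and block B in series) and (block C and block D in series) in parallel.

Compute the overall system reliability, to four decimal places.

R(A) = exp(−0.0000041 × 2500) = 0.989802
R(B) = exp(−0.000090 × 2500) = 0.798516
R(C) = exp(−0.000022 × 2500) = 0.946485
R(D) = exp(−0.000015 × 2500) = 0.963194
Series (A and B): 0.989802 × 0.798516 = 0.790373
Series (C and D): 0.946485 × 0.963194 = 0.911649
Parallel ([0.790373] and [0.911649]): 1 − (1 − 0.790373)(1 − 0.911649) = 0.9815

0.9815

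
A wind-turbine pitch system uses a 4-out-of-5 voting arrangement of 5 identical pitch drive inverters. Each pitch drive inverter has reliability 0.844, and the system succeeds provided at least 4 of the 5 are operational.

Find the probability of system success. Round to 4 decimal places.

0.8241

R = Σ_{i=4}^{5} C(5,i) p^i (1−p)^{5−i} with p = 0.844
C(5,4)·0.844^4·0.156^1 = 0.395790
C(5,5)·0.844^5·0.156^0 = 0.428265
Sum = 0.8241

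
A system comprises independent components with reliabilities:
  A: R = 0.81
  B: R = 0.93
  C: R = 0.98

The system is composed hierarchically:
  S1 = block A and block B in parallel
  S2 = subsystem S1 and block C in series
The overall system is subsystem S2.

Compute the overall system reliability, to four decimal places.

Parallel (A and B): 1 − (1 − 0.810000)(1 − 0.930000) = 0.986700
Series ([0.986700] and C): 0.986700 × 0.980000 = 0.9670

0.9670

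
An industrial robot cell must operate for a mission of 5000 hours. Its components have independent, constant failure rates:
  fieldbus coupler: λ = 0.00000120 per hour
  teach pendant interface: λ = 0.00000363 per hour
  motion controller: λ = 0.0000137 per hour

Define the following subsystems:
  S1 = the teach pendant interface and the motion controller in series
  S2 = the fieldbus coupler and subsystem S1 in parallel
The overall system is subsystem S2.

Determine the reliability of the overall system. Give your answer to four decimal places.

R(fieldbus coupler) = exp(−0.00000120 × 5000) = 0.994018
R(teach pendant interface) = exp(−0.00000363 × 5000) = 0.982014
R(motion controller) = exp(−0.0000137 × 5000) = 0.933793
Series (teach pendant interface and motion controller): 0.982014 × 0.933793 = 0.916998
Parallel (fieldbus coupler and [0.916998]): 1 − (1 − 0.994018)(1 − 0.916998) = 0.9995

0.9995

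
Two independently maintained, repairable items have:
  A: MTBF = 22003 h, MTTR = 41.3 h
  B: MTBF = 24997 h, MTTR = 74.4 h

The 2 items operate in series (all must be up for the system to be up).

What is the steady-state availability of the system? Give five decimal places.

A(A) = MTBF/(MTBF+MTTR) = 22003/(22003+41.3) = 0.998126
A(B) = MTBF/(MTBF+MTTR) = 24997/(24997+74.4) = 0.997032
Series availability: 0.998126 × 0.997032 = 0.99516

0.99516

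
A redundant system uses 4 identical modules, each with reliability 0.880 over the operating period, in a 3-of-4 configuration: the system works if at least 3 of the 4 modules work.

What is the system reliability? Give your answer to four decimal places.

R = Σ_{i=3}^{4} C(4,i) p^i (1−p)^{4−i} with p = 0.880
C(4,3)·0.880^3·0.120^1 = 0.327107
C(4,4)·0.880^4·0.120^0 = 0.599695
Sum = 0.9268

0.9268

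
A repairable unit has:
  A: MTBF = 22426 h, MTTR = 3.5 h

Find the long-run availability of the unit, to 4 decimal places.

0.9998

A(A) = MTBF/(MTBF+MTTR) = 22426/(22426+3.5) = 0.9998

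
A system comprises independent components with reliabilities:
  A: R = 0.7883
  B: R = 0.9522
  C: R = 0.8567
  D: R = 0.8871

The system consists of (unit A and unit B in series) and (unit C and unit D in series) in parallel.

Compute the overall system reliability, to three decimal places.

0.940

Series (A and B): 0.78830 × 0.95220 = 0.75062
Series (C and D): 0.85670 × 0.88710 = 0.75998
Parallel ([0.75062] and [0.75998]): 1 − (1 − 0.75062)(1 − 0.75998) = 0.940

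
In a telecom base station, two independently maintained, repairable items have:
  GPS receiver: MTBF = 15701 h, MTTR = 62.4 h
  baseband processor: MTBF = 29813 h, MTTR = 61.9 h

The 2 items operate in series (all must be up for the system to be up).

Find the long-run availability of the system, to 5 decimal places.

0.99398

A(GPS receiver) = MTBF/(MTBF+MTTR) = 15701/(15701+62.4) = 0.996041
A(baseband processor) = MTBF/(MTBF+MTTR) = 29813/(29813+61.9) = 0.997928
Series availability: 0.996041 × 0.997928 = 0.99398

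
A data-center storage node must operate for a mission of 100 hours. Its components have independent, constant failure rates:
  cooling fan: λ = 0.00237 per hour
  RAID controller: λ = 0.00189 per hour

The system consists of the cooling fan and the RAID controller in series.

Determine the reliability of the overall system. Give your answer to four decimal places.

R(cooling fan) = exp(−0.00237 × 100) = 0.788991
R(RAID controller) = exp(−0.00189 × 100) = 0.827787
Series (cooling fan and RAID controller): 0.788991 × 0.827787 = 0.6531

0.6531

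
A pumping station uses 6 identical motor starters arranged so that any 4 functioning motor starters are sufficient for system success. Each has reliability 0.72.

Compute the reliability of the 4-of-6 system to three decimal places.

R = Σ_{i=4}^{6} C(6,i) p^i (1−p)^{6−i} with p = 0.72
C(6,4)·0.72^4·0.28^2 = 0.31604
C(6,5)·0.72^5·0.28^1 = 0.32507
C(6,6)·0.72^6·0.28^0 = 0.13931
Sum = 0.780

0.780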